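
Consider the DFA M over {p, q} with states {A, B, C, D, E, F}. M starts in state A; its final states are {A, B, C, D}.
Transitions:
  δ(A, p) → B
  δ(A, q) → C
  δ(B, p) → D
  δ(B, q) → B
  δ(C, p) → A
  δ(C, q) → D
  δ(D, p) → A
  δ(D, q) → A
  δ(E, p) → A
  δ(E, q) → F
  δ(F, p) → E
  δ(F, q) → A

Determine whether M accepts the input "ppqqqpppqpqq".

A --p--> B
B --p--> D
D --q--> A
A --q--> C
C --q--> D
D --p--> A
A --p--> B
B --p--> D
D --q--> A
A --p--> B
B --q--> B
B --q--> B
End in state B, which is an accepting state.

accepted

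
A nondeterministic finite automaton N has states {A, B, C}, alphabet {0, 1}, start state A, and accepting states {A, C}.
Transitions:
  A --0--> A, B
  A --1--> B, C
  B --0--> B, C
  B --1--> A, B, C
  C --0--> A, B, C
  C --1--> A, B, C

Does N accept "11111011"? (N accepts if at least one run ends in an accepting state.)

Start: {A}
read 1: {B, C}
read 1: {A, B, C}
read 1: {A, B, C}
read 1: {A, B, C}
read 1: {A, B, C}
read 0: {A, B, C}
read 1: {A, B, C}
read 1: {A, B, C}
Reachable ∩ accepting = {A, C} — nonempty.

accepted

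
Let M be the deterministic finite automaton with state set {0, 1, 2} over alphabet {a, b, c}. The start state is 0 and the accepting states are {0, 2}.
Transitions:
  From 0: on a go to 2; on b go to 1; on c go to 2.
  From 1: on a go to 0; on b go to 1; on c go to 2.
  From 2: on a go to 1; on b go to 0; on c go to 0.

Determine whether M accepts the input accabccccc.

0 --a--> 2
2 --c--> 0
0 --c--> 2
2 --a--> 1
1 --b--> 1
1 --c--> 2
2 --c--> 0
0 --c--> 2
2 --c--> 0
0 --c--> 2
End in state 2, which is an accepting state.

accepted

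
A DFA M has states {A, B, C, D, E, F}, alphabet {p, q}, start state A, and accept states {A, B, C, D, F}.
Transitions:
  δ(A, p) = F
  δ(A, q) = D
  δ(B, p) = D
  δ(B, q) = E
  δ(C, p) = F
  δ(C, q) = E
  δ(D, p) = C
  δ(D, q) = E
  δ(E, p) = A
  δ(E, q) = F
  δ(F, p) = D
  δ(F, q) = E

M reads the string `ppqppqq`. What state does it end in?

F

A --p--> F
F --p--> D
D --q--> E
E --p--> A
A --p--> F
F --q--> E
E --q--> F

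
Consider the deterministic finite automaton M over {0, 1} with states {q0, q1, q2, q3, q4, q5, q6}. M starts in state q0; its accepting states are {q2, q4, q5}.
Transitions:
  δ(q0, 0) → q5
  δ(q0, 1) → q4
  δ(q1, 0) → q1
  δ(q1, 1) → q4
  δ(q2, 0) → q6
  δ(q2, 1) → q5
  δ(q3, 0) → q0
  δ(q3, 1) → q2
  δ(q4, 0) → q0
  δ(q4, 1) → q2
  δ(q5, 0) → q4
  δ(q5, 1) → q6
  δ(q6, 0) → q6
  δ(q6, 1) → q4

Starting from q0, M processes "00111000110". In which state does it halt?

q6

q0 --0--> q5
q5 --0--> q4
q4 --1--> q2
q2 --1--> q5
q5 --1--> q6
q6 --0--> q6
q6 --0--> q6
q6 --0--> q6
q6 --1--> q4
q4 --1--> q2
q2 --0--> q6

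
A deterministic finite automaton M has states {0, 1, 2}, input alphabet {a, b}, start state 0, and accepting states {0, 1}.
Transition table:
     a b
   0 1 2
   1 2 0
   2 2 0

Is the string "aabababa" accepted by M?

accepted

0 --a--> 1
1 --a--> 2
2 --b--> 0
0 --a--> 1
1 --b--> 0
0 --a--> 1
1 --b--> 0
0 --a--> 1
End in state 1, which is an accepting state.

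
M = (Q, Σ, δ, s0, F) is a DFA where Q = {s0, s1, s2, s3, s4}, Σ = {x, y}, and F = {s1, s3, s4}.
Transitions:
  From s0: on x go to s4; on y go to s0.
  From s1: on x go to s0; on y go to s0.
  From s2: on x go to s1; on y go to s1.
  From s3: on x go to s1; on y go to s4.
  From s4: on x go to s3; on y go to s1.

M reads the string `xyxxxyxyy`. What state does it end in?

s0 --x--> s4
s4 --y--> s1
s1 --x--> s0
s0 --x--> s4
s4 --x--> s3
s3 --y--> s4
s4 --x--> s3
s3 --y--> s4
s4 --y--> s1

s1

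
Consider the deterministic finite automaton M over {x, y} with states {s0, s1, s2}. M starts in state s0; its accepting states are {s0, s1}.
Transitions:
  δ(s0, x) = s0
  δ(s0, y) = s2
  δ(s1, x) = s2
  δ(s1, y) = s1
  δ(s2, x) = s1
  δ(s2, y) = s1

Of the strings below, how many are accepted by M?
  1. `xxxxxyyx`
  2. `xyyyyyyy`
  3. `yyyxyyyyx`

`xxxxxyyx`: rejected
`xyyyyyyy`: accepted
`yyyxyyyyx`: rejected

1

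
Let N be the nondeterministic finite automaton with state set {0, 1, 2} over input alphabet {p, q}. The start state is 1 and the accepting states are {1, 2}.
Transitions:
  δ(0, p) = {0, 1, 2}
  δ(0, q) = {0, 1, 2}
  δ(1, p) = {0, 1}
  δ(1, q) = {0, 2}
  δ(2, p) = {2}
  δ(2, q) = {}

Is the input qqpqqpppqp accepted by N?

accepted

Start: {1}
read q: {0, 2}
read q: {0, 1, 2}
read p: {0, 1, 2}
read q: {0, 1, 2}
read q: {0, 1, 2}
read p: {0, 1, 2}
read p: {0, 1, 2}
read p: {0, 1, 2}
read q: {0, 1, 2}
read p: {0, 1, 2}
Reachable ∩ accepting = {1, 2} — nonempty.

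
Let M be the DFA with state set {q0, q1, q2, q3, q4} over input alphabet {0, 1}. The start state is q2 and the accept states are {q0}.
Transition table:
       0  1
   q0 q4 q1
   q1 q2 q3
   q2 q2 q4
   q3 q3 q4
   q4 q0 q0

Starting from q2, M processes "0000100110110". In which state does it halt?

q4

q2 --0--> q2
q2 --0--> q2
q2 --0--> q2
q2 --0--> q2
q2 --1--> q4
q4 --0--> q0
q0 --0--> q4
q4 --1--> q0
q0 --1--> q1
q1 --0--> q2
q2 --1--> q4
q4 --1--> q0
q0 --0--> q4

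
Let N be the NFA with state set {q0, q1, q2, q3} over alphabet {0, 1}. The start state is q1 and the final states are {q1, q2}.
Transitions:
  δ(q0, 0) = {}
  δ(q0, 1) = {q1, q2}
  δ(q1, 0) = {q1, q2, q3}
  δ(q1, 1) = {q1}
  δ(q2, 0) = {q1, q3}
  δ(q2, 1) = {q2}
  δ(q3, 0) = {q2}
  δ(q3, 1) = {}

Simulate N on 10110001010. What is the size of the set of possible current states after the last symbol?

3

Start: {q1}
read 1: {q1}
read 0: {q1, q2, q3}
read 1: {q1, q2}
read 1: {q1, q2}
read 0: {q1, q2, q3}
read 0: {q1, q2, q3}
read 0: {q1, q2, q3}
read 1: {q1, q2}
read 0: {q1, q2, q3}
read 1: {q1, q2}
read 0: {q1, q2, q3}
Final reachable set {q1, q2, q3} has 3 states.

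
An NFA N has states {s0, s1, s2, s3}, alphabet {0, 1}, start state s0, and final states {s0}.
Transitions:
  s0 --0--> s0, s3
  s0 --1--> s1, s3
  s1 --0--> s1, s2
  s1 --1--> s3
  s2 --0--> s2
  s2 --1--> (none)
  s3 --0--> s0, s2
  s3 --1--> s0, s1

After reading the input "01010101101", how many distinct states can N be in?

Start: {s0}
read 0: {s0, s3}
read 1: {s0, s1, s3}
read 0: {s0, s1, s2, s3}
read 1: {s0, s1, s3}
read 0: {s0, s1, s2, s3}
read 1: {s0, s1, s3}
read 0: {s0, s1, s2, s3}
read 1: {s0, s1, s3}
read 1: {s0, s1, s3}
read 0: {s0, s1, s2, s3}
read 1: {s0, s1, s3}
Final reachable set {s0, s1, s3} has 3 states.

3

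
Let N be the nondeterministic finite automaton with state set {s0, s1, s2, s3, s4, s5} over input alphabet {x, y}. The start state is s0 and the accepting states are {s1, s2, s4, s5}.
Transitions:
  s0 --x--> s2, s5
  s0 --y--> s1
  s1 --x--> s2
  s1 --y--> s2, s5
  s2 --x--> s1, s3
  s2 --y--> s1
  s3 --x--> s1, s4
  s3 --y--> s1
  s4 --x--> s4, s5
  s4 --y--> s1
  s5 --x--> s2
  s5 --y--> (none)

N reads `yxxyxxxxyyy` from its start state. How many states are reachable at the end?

3

Start: {s0}
read y: {s1}
read x: {s2}
read x: {s1, s3}
read y: {s1, s2, s5}
read x: {s1, s2, s3}
read x: {s1, s2, s3, s4}
read x: {s1, s2, s3, s4, s5}
read x: {s1, s2, s3, s4, s5}
read y: {s1, s2, s5}
read y: {s1, s2, s5}
read y: {s1, s2, s5}
Final reachable set {s1, s2, s5} has 3 states.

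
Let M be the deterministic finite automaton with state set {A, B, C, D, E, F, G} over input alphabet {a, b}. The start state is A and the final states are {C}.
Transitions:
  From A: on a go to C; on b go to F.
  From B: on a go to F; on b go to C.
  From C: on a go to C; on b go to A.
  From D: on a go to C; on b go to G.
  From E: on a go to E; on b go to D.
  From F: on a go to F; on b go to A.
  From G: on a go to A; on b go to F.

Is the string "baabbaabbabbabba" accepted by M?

rejected

A --b--> F
F --a--> F
F --a--> F
F --b--> A
A --b--> F
F --a--> F
F --a--> F
F --b--> A
A --b--> F
F --a--> F
F --b--> A
A --b--> F
F --a--> F
F --b--> A
A --b--> F
F --a--> F
End in state F, which is not an accepting state.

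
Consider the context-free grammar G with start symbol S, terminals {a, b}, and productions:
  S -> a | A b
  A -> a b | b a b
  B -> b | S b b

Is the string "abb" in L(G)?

yes

S ⇒ Ab ⇒ abb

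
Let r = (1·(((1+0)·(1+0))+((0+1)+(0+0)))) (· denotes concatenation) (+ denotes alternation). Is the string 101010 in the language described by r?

No split of 101010 into u·v has 1 matching u and (((1+0)·(1+0))+((0+1)+(0+0))) matching v.

no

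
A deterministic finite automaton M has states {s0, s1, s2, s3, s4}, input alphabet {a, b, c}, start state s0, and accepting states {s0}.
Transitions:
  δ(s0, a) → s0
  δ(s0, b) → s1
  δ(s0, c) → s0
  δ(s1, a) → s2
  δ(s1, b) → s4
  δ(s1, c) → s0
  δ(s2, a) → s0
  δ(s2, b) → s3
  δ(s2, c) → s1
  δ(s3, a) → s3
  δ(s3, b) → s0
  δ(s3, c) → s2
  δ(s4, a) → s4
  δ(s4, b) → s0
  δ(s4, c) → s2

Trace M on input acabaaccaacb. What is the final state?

s1

s0 --a--> s0
s0 --c--> s0
s0 --a--> s0
s0 --b--> s1
s1 --a--> s2
s2 --a--> s0
s0 --c--> s0
s0 --c--> s0
s0 --a--> s0
s0 --a--> s0
s0 --c--> s0
s0 --b--> s1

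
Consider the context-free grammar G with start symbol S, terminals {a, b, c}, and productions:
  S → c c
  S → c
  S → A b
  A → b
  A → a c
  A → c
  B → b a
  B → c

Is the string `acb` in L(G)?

S ⇒ Ab ⇒ acb

yes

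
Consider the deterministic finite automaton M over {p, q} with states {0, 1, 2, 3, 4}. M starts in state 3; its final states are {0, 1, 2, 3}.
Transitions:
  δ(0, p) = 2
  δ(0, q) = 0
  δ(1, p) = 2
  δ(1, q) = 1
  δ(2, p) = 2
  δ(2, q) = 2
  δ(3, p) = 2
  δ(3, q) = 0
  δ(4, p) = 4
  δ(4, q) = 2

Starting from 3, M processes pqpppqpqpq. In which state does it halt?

2

3 --p--> 2
2 --q--> 2
2 --p--> 2
2 --p--> 2
2 --p--> 2
2 --q--> 2
2 --p--> 2
2 --q--> 2
2 --p--> 2
2 --q--> 2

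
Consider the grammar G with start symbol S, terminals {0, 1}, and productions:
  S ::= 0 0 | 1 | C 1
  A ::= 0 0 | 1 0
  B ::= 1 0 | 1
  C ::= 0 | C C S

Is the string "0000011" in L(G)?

S ⇒ C1 ⇒ CCS1 ⇒ CCSCS1 ⇒ 0CSCS1 ⇒ 00SCS1 ⇒ 0000CS1 ⇒ 00000S1 ⇒ 0000011

yes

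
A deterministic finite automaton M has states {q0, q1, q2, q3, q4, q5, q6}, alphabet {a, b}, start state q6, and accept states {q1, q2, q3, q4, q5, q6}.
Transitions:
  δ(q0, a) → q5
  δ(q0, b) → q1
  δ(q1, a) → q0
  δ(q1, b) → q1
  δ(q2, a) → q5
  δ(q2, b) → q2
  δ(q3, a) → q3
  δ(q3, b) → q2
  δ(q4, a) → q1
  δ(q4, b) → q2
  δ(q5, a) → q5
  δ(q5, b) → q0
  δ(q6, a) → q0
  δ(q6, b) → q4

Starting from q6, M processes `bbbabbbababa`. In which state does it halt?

q6 --b--> q4
q4 --b--> q2
q2 --b--> q2
q2 --a--> q5
q5 --b--> q0
q0 --b--> q1
q1 --b--> q1
q1 --a--> q0
q0 --b--> q1
q1 --a--> q0
q0 --b--> q1
q1 --a--> q0

q0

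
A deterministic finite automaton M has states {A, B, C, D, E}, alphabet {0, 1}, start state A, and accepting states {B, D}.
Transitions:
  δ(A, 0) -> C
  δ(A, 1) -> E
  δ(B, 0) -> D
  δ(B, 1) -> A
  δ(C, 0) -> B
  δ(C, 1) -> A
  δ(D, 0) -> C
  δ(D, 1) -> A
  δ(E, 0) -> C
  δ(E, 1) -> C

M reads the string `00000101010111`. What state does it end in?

C

A --0--> C
C --0--> B
B --0--> D
D --0--> C
C --0--> B
B --1--> A
A --0--> C
C --1--> A
A --0--> C
C --1--> A
A --0--> C
C --1--> A
A --1--> E
E --1--> C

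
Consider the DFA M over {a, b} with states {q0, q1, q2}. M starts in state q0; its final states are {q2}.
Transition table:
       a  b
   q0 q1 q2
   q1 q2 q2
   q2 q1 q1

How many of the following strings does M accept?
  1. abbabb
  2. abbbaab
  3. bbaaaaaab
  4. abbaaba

2

abbabb: accepted
abbbaab: rejected
bbaaaaaab: accepted
abbaaba: rejected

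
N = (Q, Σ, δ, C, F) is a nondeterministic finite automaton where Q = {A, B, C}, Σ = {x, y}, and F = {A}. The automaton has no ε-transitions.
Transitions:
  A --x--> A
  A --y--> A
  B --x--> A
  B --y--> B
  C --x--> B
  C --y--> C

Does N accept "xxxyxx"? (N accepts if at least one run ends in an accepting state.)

Start: {C}
read x: {B}
read x: {A}
read x: {A}
read y: {A}
read x: {A}
read x: {A}
Reachable ∩ accepting = {A} — nonempty.

accepted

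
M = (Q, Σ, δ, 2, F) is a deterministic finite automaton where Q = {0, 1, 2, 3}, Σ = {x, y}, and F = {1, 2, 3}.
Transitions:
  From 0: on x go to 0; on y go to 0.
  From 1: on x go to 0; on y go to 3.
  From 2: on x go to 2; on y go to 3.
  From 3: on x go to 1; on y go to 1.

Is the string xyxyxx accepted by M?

2 --x--> 2
2 --y--> 3
3 --x--> 1
1 --y--> 3
3 --x--> 1
1 --x--> 0
End in state 0, which is not an accepting state.

rejected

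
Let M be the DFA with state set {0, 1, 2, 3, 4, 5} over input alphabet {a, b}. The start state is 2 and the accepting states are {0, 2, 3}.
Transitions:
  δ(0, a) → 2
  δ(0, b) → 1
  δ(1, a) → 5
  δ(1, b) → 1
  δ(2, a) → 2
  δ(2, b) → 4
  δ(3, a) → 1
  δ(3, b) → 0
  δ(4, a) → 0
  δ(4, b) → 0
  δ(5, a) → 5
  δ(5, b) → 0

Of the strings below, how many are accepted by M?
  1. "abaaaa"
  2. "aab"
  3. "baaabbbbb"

1

"abaaaa": accepted
"aab": rejected
"baaabbbbb": rejected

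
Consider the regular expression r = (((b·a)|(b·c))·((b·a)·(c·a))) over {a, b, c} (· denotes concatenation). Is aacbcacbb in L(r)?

No split of aacbcacbb into u·v has ((b·a)|(b·c)) matching u and ((b·a)·(c·a)) matching v.

no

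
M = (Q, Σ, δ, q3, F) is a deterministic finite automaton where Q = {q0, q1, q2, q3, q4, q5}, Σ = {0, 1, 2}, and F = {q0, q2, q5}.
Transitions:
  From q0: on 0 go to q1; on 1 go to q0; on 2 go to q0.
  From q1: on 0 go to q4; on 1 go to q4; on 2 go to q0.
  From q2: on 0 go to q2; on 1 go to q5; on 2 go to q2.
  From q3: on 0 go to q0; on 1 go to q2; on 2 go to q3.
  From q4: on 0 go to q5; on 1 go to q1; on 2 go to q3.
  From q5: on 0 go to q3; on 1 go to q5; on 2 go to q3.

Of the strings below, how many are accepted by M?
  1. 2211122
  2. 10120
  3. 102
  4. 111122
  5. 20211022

2211122: rejected
10120: accepted
102: accepted
111122: rejected
20211022: accepted

3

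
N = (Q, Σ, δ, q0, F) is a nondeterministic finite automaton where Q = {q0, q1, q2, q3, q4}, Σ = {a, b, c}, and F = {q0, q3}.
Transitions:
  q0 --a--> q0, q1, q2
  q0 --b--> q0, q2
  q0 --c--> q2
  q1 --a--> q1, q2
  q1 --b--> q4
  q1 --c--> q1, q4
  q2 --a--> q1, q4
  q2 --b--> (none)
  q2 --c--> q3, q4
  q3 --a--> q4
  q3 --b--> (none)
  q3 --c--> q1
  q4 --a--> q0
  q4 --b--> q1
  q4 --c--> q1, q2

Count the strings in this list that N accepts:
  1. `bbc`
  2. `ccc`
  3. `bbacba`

2

`bbc`: accepted
`ccc`: rejected
`bbacba`: accepted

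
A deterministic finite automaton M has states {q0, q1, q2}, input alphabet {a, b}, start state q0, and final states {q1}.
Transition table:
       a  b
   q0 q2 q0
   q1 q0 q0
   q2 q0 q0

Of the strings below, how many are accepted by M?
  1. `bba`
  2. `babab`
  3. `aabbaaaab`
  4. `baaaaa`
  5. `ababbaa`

0

`bba`: rejected
`babab`: rejected
`aabbaaaab`: rejected
`baaaaa`: rejected
`ababbaa`: rejected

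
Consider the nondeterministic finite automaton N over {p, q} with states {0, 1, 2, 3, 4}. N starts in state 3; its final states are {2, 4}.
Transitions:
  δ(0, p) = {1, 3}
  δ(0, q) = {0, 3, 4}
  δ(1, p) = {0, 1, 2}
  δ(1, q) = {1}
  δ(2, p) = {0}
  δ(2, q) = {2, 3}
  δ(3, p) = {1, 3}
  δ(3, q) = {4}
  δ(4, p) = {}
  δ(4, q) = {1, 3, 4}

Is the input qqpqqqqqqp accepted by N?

accepted

Start: {3}
read q: {4}
read q: {1, 3, 4}
read p: {0, 1, 2, 3}
read q: {0, 1, 2, 3, 4}
read q: {0, 1, 2, 3, 4}
read q: {0, 1, 2, 3, 4}
read q: {0, 1, 2, 3, 4}
read q: {0, 1, 2, 3, 4}
read q: {0, 1, 2, 3, 4}
read p: {0, 1, 2, 3}
Reachable ∩ accepting = {2} — nonempty.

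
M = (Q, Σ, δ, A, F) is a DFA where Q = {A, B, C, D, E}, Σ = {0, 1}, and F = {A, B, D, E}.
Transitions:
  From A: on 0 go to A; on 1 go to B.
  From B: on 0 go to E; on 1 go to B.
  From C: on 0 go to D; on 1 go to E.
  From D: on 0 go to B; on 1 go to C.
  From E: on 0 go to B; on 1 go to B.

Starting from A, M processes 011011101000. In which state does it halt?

E

A --0--> A
A --1--> B
B --1--> B
B --0--> E
E --1--> B
B --1--> B
B --1--> B
B --0--> E
E --1--> B
B --0--> E
E --0--> B
B --0--> E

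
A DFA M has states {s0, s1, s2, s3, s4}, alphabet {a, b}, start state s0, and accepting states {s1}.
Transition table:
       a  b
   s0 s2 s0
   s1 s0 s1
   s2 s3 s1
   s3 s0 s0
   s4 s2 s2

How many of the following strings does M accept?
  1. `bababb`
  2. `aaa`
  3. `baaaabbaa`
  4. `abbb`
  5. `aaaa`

`bababb`: rejected
`aaa`: rejected
`baaaabbaa`: rejected
`abbb`: accepted
`aaaa`: rejected

1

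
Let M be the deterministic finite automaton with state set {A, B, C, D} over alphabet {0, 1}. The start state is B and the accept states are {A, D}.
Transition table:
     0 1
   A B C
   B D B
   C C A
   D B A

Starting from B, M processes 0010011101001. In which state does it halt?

A

B --0--> D
D --0--> B
B --1--> B
B --0--> D
D --0--> B
B --1--> B
B --1--> B
B --1--> B
B --0--> D
D --1--> A
A --0--> B
B --0--> D
D --1--> A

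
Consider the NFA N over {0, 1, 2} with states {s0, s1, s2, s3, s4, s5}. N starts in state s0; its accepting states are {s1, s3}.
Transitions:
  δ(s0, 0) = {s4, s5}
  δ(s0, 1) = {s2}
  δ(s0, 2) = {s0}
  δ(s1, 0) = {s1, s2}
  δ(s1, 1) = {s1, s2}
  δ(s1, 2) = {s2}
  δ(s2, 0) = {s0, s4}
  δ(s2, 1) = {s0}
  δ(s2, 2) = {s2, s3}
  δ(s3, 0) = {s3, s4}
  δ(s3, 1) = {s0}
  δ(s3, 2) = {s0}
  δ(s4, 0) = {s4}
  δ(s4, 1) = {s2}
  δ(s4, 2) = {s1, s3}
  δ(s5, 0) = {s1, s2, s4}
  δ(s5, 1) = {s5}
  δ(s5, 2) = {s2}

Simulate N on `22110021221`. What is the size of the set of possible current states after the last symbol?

Start: {s0}
read 2: {s0}
read 2: {s0}
read 1: {s2}
read 1: {s0}
read 0: {s4, s5}
read 0: {s1, s2, s4}
read 2: {s1, s2, s3}
read 1: {s0, s1, s2}
read 2: {s0, s2, s3}
read 2: {s0, s2, s3}
read 1: {s0, s2}
Final reachable set {s0, s2} has 2 states.

2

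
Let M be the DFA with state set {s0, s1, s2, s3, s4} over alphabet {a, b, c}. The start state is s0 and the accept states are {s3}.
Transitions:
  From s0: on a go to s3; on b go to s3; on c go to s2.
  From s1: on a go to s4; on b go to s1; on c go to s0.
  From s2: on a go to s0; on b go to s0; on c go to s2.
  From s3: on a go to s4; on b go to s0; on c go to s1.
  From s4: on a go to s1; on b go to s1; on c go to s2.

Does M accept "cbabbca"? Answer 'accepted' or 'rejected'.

s0 --c--> s2
s2 --b--> s0
s0 --a--> s3
s3 --b--> s0
s0 --b--> s3
s3 --c--> s1
s1 --a--> s4
End in state s4, which is not an accepting state.

rejected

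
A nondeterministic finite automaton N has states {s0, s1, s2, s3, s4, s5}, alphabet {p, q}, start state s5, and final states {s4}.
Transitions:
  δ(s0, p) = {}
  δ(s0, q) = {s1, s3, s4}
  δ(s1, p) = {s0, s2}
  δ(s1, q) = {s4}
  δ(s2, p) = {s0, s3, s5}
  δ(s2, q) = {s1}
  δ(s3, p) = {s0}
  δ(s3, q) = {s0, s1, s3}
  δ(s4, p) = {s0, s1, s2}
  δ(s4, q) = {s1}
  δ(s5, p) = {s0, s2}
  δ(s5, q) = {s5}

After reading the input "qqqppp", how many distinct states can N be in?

2

Start: {s5}
read q: {s5}
read q: {s5}
read q: {s5}
read p: {s0, s2}
read p: {s0, s3, s5}
read p: {s0, s2}
Final reachable set {s0, s2} has 2 states.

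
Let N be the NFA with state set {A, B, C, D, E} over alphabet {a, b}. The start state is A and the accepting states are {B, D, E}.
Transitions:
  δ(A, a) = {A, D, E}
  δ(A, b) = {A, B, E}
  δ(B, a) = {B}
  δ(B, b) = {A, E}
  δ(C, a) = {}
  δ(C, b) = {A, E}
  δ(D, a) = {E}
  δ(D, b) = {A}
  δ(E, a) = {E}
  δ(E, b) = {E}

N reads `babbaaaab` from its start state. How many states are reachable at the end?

Start: {A}
read b: {A, B, E}
read a: {A, B, D, E}
read b: {A, B, E}
read b: {A, B, E}
read a: {A, B, D, E}
read a: {A, B, D, E}
read a: {A, B, D, E}
read a: {A, B, D, E}
read b: {A, B, E}
Final reachable set {A, B, E} has 3 states.

3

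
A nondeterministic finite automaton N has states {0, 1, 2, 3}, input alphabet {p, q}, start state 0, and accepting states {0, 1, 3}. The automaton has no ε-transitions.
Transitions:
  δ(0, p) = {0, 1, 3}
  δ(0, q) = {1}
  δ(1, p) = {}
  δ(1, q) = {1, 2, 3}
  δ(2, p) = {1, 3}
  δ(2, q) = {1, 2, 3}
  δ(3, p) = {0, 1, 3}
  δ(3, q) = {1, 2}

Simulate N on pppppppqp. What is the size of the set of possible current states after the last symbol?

3

Start: {0}
read p: {0, 1, 3}
read p: {0, 1, 3}
read p: {0, 1, 3}
read p: {0, 1, 3}
read p: {0, 1, 3}
read p: {0, 1, 3}
read p: {0, 1, 3}
read q: {1, 2, 3}
read p: {0, 1, 3}
Final reachable set {0, 1, 3} has 3 states.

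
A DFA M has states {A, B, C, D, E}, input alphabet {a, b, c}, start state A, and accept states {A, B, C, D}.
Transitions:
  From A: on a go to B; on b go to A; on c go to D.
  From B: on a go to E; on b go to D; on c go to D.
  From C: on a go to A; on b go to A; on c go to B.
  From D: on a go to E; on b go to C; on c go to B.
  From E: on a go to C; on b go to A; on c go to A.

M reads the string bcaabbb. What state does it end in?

A

A --b--> A
A --c--> D
D --a--> E
E --a--> C
C --b--> A
A --b--> A
A --b--> A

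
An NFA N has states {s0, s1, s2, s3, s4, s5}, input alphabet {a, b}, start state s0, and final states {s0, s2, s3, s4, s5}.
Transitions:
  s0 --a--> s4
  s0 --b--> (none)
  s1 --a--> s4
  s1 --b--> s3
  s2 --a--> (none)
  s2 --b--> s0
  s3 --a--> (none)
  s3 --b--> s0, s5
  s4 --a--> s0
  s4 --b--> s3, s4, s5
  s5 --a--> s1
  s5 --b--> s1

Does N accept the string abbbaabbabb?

Start: {s0}
read a: {s4}
read b: {s3, s4, s5}
read b: {s0, s1, s3, s4, s5}
read b: {s0, s1, s3, s4, s5}
read a: {s0, s1, s4}
read a: {s0, s4}
read b: {s3, s4, s5}
read b: {s0, s1, s3, s4, s5}
read a: {s0, s1, s4}
read b: {s3, s4, s5}
read b: {s0, s1, s3, s4, s5}
Reachable ∩ accepting = {s0, s3, s4, s5} — nonempty.

accepted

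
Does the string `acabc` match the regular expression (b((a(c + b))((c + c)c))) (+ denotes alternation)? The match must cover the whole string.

no

No split of acabc into u·v has b matching u and ((a(c+b))((c+c)c)) matching v.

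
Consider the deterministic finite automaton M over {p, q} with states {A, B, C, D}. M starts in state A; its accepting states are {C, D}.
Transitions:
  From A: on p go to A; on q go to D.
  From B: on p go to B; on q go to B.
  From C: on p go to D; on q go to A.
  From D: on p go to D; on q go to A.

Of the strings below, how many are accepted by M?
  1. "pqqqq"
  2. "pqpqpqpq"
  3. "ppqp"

1

"pqqqq": rejected
"pqpqpqpq": rejected
"ppqp": accepted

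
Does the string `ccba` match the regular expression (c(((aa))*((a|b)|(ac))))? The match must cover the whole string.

No split of ccba into u·v has c matching u and (((aa))*((a|b)|(ac))) matching v.

no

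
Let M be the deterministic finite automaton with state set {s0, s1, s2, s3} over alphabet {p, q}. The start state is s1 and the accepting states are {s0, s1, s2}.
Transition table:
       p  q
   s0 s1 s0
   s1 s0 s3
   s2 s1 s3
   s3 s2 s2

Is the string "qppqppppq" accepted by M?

s1 --q--> s3
s3 --p--> s2
s2 --p--> s1
s1 --q--> s3
s3 --p--> s2
s2 --p--> s1
s1 --p--> s0
s0 --p--> s1
s1 --q--> s3
End in state s3, which is not an accepting state.

rejected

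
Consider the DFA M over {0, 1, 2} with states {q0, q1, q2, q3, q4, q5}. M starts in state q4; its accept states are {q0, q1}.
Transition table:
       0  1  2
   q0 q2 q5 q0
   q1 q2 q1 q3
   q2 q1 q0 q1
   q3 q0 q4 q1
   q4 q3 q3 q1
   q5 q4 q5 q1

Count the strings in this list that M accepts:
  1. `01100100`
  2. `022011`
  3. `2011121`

2

`01100100`: accepted
`022011`: rejected
`2011121`: accepted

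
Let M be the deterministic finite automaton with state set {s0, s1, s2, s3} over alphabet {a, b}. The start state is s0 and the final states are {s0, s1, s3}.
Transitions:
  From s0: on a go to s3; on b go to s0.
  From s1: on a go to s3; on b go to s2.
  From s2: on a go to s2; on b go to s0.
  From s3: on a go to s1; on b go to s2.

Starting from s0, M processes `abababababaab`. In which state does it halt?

s0 --a--> s3
s3 --b--> s2
s2 --a--> s2
s2 --b--> s0
s0 --a--> s3
s3 --b--> s2
s2 --a--> s2
s2 --b--> s0
s0 --a--> s3
s3 --b--> s2
s2 --a--> s2
s2 --a--> s2
s2 --b--> s0

s0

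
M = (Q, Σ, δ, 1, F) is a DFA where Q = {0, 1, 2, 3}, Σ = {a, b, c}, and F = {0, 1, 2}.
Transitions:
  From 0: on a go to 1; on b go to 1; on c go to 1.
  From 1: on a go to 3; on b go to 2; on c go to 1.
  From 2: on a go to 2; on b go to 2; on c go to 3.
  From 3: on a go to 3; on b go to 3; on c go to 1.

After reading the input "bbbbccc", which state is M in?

1 --b--> 2
2 --b--> 2
2 --b--> 2
2 --b--> 2
2 --c--> 3
3 --c--> 1
1 --c--> 1

1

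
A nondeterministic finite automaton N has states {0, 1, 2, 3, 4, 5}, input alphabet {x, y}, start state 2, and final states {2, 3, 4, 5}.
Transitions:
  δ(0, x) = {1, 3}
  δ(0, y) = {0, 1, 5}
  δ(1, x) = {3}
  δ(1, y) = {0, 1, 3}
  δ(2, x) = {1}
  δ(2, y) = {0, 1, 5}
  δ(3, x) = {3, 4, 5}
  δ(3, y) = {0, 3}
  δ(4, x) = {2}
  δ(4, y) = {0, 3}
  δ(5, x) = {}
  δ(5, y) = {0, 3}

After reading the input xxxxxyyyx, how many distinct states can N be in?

4

Start: {2}
read x: {1}
read x: {3}
read x: {3, 4, 5}
read x: {2, 3, 4, 5}
read x: {1, 2, 3, 4, 5}
read y: {0, 1, 3, 5}
read y: {0, 1, 3, 5}
read y: {0, 1, 3, 5}
read x: {1, 3, 4, 5}
Final reachable set {1, 3, 4, 5} has 4 states.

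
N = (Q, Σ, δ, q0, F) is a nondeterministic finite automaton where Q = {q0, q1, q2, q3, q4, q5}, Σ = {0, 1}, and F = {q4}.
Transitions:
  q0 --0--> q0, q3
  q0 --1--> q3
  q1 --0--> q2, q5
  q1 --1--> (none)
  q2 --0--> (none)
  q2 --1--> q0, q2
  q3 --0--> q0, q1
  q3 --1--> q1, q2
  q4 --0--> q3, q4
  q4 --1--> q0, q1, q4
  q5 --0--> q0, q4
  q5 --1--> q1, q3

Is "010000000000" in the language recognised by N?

accepted

Start: {q0}
read 0: {q0, q3}
read 1: {q1, q2, q3}
read 0: {q0, q1, q2, q5}
read 0: {q0, q2, q3, q4, q5}
read 0: {q0, q1, q3, q4}
read 0: {q0, q1, q2, q3, q4, q5}
read 0: {q0, q1, q2, q3, q4, q5}
read 0: {q0, q1, q2, q3, q4, q5}
read 0: {q0, q1, q2, q3, q4, q5}
read 0: {q0, q1, q2, q3, q4, q5}
read 0: {q0, q1, q2, q3, q4, q5}
read 0: {q0, q1, q2, q3, q4, q5}
Reachable ∩ accepting = {q4} — nonempty.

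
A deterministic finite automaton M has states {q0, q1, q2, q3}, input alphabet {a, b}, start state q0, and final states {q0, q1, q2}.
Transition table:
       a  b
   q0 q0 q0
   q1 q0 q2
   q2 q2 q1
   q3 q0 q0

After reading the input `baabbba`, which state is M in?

q0

q0 --b--> q0
q0 --a--> q0
q0 --a--> q0
q0 --b--> q0
q0 --b--> q0
q0 --b--> q0
q0 --a--> q0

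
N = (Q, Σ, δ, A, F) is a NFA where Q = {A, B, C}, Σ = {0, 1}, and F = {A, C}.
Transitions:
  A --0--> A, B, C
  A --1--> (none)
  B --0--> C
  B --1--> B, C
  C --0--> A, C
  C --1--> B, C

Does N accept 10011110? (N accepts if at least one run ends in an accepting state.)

rejected

Start: {A}
read 1: {}
The reachable set is empty and stays empty for the remaining 7 symbols.
Reachable ∩ accepting = {} — empty.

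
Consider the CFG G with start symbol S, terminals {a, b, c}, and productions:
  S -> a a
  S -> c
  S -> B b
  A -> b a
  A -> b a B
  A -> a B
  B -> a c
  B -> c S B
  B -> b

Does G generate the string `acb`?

S ⇒ Bb ⇒ acb

yes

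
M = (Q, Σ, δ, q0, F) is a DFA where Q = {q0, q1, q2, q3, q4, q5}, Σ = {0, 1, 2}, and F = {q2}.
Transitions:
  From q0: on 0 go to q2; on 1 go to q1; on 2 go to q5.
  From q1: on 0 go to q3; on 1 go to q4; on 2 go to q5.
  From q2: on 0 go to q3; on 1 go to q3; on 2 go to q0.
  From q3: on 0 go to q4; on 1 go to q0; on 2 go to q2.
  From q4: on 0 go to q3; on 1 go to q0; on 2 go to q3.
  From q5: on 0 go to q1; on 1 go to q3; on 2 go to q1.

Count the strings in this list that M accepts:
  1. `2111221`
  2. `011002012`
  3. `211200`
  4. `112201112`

`2111221`: rejected
`011002012`: rejected
`211200`: rejected
`112201112`: rejected

0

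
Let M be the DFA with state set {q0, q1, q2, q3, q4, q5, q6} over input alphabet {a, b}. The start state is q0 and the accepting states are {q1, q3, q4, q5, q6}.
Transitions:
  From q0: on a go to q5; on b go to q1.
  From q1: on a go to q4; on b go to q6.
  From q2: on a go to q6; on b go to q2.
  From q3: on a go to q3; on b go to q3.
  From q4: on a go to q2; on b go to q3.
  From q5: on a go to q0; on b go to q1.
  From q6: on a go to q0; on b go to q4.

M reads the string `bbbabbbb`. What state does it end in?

q0 --b--> q1
q1 --b--> q6
q6 --b--> q4
q4 --a--> q2
q2 --b--> q2
q2 --b--> q2
q2 --b--> q2
q2 --b--> q2

q2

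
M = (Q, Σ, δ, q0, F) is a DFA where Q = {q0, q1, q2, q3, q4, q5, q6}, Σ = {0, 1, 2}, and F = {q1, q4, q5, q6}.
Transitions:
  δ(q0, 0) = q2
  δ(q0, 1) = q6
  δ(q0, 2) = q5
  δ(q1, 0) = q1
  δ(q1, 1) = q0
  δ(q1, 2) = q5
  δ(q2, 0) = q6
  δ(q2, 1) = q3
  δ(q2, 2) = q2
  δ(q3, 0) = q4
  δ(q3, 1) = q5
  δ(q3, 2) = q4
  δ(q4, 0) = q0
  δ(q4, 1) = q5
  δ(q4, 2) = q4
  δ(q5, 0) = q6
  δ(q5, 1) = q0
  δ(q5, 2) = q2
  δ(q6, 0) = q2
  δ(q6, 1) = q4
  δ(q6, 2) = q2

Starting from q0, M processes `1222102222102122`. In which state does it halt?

q0 --1--> q6
q6 --2--> q2
q2 --2--> q2
q2 --2--> q2
q2 --1--> q3
q3 --0--> q4
q4 --2--> q4
q4 --2--> q4
q4 --2--> q4
q4 --2--> q4
q4 --1--> q5
q5 --0--> q6
q6 --2--> q2
q2 --1--> q3
q3 --2--> q4
q4 --2--> q4

q4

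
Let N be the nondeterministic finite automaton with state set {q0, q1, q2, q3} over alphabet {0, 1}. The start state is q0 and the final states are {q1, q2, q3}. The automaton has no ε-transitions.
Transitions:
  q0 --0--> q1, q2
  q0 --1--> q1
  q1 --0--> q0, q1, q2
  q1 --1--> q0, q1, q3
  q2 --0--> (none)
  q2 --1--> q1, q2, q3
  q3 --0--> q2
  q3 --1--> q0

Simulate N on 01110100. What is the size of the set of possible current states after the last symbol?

Start: {q0}
read 0: {q1, q2}
read 1: {q0, q1, q2, q3}
read 1: {q0, q1, q2, q3}
read 1: {q0, q1, q2, q3}
read 0: {q0, q1, q2}
read 1: {q0, q1, q2, q3}
read 0: {q0, q1, q2}
read 0: {q0, q1, q2}
Final reachable set {q0, q1, q2} has 3 states.

3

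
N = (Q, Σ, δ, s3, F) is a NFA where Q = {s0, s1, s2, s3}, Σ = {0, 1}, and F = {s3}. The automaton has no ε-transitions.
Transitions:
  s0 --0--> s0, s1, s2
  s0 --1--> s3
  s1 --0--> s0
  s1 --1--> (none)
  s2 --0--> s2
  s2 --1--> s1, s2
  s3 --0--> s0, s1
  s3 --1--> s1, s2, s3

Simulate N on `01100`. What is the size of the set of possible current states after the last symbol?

3

Start: {s3}
read 0: {s0, s1}
read 1: {s3}
read 1: {s1, s2, s3}
read 0: {s0, s1, s2}
read 0: {s0, s1, s2}
Final reachable set {s0, s1, s2} has 3 states.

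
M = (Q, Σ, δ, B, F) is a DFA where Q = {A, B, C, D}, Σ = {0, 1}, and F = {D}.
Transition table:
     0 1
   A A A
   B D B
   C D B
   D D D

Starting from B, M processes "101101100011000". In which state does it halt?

D

B --1--> B
B --0--> D
D --1--> D
D --1--> D
D --0--> D
D --1--> D
D --1--> D
D --0--> D
D --0--> D
D --0--> D
D --1--> D
D --1--> D
D --0--> D
D --0--> D
D --0--> D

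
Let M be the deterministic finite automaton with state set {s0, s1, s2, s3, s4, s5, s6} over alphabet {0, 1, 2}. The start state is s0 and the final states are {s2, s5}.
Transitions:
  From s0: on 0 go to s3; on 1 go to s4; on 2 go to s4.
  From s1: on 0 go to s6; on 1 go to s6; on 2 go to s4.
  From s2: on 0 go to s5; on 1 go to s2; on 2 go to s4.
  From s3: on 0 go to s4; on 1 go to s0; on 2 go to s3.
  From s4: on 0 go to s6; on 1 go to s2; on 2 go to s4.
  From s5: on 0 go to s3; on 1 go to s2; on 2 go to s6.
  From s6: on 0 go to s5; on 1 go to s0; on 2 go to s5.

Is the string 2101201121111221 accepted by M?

accepted

s0 --2--> s4
s4 --1--> s2
s2 --0--> s5
s5 --1--> s2
s2 --2--> s4
s4 --0--> s6
s6 --1--> s0
s0 --1--> s4
s4 --2--> s4
s4 --1--> s2
s2 --1--> s2
s2 --1--> s2
s2 --1--> s2
s2 --2--> s4
s4 --2--> s4
s4 --1--> s2
End in state s2, which is an accepting state.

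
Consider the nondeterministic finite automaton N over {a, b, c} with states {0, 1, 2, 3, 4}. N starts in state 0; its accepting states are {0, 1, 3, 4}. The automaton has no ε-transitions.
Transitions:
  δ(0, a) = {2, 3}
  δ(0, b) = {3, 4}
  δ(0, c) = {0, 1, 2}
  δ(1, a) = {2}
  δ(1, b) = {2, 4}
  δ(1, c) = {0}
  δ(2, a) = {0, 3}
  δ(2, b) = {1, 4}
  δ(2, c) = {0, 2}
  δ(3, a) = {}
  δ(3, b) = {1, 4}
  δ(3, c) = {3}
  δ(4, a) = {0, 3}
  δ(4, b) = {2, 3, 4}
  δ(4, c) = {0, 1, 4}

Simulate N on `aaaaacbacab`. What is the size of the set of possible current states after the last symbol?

Start: {0}
read a: {2, 3}
read a: {0, 3}
read a: {2, 3}
read a: {0, 3}
read a: {2, 3}
read c: {0, 2, 3}
read b: {1, 3, 4}
read a: {0, 2, 3}
read c: {0, 1, 2, 3}
read a: {0, 2, 3}
read b: {1, 3, 4}
Final reachable set {1, 3, 4} has 3 states.

3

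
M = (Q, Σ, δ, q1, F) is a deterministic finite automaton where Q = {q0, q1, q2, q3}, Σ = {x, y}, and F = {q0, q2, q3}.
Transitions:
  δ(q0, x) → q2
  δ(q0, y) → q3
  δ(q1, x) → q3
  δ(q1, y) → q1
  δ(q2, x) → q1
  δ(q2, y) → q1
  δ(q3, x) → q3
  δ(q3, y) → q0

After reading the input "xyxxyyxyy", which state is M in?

q3

q1 --x--> q3
q3 --y--> q0
q0 --x--> q2
q2 --x--> q1
q1 --y--> q1
q1 --y--> q1
q1 --x--> q3
q3 --y--> q0
q0 --y--> q3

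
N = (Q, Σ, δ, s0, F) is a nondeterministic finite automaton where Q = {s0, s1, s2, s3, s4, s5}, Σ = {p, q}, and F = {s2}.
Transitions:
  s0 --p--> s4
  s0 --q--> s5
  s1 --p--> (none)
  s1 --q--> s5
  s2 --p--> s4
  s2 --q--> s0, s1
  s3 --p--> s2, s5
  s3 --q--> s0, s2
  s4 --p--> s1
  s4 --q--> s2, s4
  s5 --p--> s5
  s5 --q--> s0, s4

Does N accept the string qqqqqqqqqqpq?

Start: {s0}
read q: {s5}
read q: {s0, s4}
read q: {s2, s4, s5}
read q: {s0, s1, s2, s4}
read q: {s0, s1, s2, s4, s5}
read q: {s0, s1, s2, s4, s5}
read q: {s0, s1, s2, s4, s5}
read q: {s0, s1, s2, s4, s5}
read q: {s0, s1, s2, s4, s5}
read q: {s0, s1, s2, s4, s5}
read p: {s1, s4, s5}
read q: {s0, s2, s4, s5}
Reachable ∩ accepting = {s2} — nonempty.

accepted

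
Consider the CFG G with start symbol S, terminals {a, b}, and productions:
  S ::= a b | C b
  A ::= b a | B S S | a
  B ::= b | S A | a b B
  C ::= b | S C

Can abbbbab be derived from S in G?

no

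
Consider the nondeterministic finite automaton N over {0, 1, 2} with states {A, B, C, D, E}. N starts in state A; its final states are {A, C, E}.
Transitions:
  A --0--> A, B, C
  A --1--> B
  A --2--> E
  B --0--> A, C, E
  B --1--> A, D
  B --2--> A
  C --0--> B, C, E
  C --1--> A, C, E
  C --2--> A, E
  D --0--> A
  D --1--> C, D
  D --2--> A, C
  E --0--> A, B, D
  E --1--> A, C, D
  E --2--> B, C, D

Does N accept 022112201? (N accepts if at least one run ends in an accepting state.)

Start: {A}
read 0: {A, B, C}
read 2: {A, E}
read 2: {B, C, D, E}
read 1: {A, C, D, E}
read 1: {A, B, C, D, E}
read 2: {A, B, C, D, E}
read 2: {A, B, C, D, E}
read 0: {A, B, C, D, E}
read 1: {A, B, C, D, E}
Reachable ∩ accepting = {A, C, E} — nonempty.

accepted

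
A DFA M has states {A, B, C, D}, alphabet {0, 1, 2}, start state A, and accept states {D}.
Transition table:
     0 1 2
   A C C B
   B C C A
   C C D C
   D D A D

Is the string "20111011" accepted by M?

A --2--> B
B --0--> C
C --1--> D
D --1--> A
A --1--> C
C --0--> C
C --1--> D
D --1--> A
End in state A, which is not an accepting state.

rejected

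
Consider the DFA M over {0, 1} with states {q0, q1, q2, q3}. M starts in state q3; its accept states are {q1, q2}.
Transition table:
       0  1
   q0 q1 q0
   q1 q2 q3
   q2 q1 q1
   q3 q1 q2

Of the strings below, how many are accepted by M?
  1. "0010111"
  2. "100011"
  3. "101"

"0010111": accepted
"100011": accepted
"101": rejected

2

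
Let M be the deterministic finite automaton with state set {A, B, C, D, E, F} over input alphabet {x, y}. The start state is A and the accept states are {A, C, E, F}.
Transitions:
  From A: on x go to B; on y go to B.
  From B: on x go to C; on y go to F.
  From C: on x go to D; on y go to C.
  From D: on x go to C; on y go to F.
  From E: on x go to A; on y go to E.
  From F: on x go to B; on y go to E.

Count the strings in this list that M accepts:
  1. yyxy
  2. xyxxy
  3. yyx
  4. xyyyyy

yyxy: accepted
xyxxy: accepted
yyx: rejected
xyyyyy: accepted

3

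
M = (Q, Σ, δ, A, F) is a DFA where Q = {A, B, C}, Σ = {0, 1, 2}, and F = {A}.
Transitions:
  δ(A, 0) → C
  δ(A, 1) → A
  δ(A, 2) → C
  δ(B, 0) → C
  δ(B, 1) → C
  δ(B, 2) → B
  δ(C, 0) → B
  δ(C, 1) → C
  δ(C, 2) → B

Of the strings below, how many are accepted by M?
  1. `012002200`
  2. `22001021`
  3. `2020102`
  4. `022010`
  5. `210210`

`012002200`: rejected
`22001021`: rejected
`2020102`: rejected
`022010`: rejected
`210210`: rejected

0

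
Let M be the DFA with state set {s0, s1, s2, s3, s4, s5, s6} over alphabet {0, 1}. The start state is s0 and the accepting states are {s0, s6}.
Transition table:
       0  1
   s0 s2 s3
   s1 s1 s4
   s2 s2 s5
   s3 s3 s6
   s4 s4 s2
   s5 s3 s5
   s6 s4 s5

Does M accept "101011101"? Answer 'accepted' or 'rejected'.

accepted

s0 --1--> s3
s3 --0--> s3
s3 --1--> s6
s6 --0--> s4
s4 --1--> s2
s2 --1--> s5
s5 --1--> s5
s5 --0--> s3
s3 --1--> s6
End in state s6, which is an accepting state.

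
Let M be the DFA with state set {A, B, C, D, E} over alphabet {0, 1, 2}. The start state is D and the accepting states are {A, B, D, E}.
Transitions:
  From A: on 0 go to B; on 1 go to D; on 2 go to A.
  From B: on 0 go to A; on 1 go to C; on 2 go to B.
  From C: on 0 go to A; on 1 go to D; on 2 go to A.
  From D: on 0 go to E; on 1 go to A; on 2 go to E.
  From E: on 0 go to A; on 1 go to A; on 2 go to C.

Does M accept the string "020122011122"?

rejected

D --0--> E
E --2--> C
C --0--> A
A --1--> D
D --2--> E
E --2--> C
C --0--> A
A --1--> D
D --1--> A
A --1--> D
D --2--> E
E --2--> C
End in state C, which is not an accepting state.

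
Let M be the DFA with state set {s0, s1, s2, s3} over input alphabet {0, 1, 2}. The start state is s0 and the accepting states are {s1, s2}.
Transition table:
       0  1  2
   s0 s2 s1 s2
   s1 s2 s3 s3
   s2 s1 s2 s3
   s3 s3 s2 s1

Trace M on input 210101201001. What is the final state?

s0 --2--> s2
s2 --1--> s2
s2 --0--> s1
s1 --1--> s3
s3 --0--> s3
s3 --1--> s2
s2 --2--> s3
s3 --0--> s3
s3 --1--> s2
s2 --0--> s1
s1 --0--> s2
s2 --1--> s2

s2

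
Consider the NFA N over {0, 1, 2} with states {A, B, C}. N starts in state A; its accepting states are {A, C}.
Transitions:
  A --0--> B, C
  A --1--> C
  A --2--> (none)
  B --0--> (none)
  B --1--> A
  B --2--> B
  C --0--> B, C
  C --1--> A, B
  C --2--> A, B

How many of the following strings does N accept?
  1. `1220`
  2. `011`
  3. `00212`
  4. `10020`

3

`1220`: rejected
`011`: accepted
`00212`: accepted
`10020`: accepted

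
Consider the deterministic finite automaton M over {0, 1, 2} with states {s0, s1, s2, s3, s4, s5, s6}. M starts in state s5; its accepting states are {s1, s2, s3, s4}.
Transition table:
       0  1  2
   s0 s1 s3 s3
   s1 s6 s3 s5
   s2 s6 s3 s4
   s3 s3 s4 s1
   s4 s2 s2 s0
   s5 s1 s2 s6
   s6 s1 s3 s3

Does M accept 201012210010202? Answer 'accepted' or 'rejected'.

s5 --2--> s6
s6 --0--> s1
s1 --1--> s3
s3 --0--> s3
s3 --1--> s4
s4 --2--> s0
s0 --2--> s3
s3 --1--> s4
s4 --0--> s2
s2 --0--> s6
s6 --1--> s3
s3 --0--> s3
s3 --2--> s1
s1 --0--> s6
s6 --2--> s3
End in state s3, which is an accepting state.

accepted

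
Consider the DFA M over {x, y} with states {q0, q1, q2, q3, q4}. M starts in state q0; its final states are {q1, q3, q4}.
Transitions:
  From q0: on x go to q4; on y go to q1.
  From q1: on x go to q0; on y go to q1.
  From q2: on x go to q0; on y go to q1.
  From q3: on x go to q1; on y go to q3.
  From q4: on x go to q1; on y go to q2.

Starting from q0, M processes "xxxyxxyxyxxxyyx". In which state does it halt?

q0 --x--> q4
q4 --x--> q1
q1 --x--> q0
q0 --y--> q1
q1 --x--> q0
q0 --x--> q4
q4 --y--> q2
q2 --x--> q0
q0 --y--> q1
q1 --x--> q0
q0 --x--> q4
q4 --x--> q1
q1 --y--> q1
q1 --y--> q1
q1 --x--> q0

q0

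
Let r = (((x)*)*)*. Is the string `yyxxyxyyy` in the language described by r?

yyxxyxyyy cannot be split into zero or more pieces each matching ((x)*)*.

no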